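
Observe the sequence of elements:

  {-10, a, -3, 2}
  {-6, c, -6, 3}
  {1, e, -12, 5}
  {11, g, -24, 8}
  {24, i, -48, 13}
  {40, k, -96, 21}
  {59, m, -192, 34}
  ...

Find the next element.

{81, o, -384, 55}

First part goes -10, -6, 1, 11, 24, 40, 59 → 81 (differences are 4, 7, 10, … (increasing by 3 each time)).
Letter: letters move forward 2 places in the alphabet; a, c, e, g, i, k, m → o.
Third part goes -3, -6, -12, -24, -48, -96, -192 → -384 (×2 each step).
Fourth part: 2, 3, 5, 8, 13, 21, 34 → 55 (each term is the sum of the two before it).
Putting it together: {81, o, -384, 55}.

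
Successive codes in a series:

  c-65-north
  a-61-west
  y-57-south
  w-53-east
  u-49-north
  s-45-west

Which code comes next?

q-41-south

For the letter, letters move back 2 places in the alphabet, wrapping A→Z: c, a, y, w, u, s → q.
Second component: −4 each step; 65, 61, 57, 53, 49, 45 → 41.
Direction — repeats north → west → south → east: north, west, south, east, north, west → south.
Putting it together: q-41-south.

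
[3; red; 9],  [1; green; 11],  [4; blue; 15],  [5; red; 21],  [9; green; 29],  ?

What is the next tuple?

First slot: each term is the sum of the two before it; 3, 1, 4, 5, 9 → 14.
Colour — repeats red → green → blue: red, green, blue, red, green → blue.
Third slot — differences are 2, 4, 6, … (increasing by 2 each time): 9, 11, 15, 21, 29 → 39.
So the next tuple is [14; blue; 39].

[14; blue; 39]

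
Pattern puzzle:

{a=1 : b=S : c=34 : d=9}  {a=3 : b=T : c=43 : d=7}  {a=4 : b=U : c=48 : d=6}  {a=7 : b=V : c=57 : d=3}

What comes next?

{a=11 : b=W : c=62 : d=-1}

A: 1, 3, 4, 7 → 11 (each term is the sum of the two before it).
For the b, letters move forward 1 place in the alphabet: S, T, U, V → W.
C: alternating steps +9, +5, +9, +5, …; 34, 43, 48, 57 → 62.
D: together with the a always sums to 10; 9, 7, 6, 3 → -1.
Putting it together: {a=11 : b=W : c=62 : d=-1}.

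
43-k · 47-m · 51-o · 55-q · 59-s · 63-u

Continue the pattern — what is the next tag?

67-w

First component: 43, 47, 51, 55, 59, 63 → 67 (+4 each step).
Letter: letters move forward 2 places in the alphabet, so k, m, o, q, s, u → w.
So the next tag is 67-w.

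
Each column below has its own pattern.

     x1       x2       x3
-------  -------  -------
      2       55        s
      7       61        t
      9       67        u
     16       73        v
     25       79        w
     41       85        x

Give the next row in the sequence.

Column x1: 2, 7, 9, 16, 25, 41 → 66 (each term is the sum of the two before it).
Column x2: +6 each step, so 55, 61, 67, 73, 79, 85 → 91.
Column x3 — letters move forward 1 place in the alphabet: s, t, u, v, w, x → y.
So the next row is 66  91  y.

66  91  y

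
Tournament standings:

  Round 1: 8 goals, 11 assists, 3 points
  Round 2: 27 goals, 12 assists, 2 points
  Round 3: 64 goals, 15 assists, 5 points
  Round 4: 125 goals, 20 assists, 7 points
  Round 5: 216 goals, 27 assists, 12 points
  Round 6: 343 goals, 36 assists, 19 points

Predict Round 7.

512 goals, 47 assists, 31 points

For the goals, perfect cubes: 2³, 3³, 4³, …: 8, 27, 64, 125, 216, 343 → 512.
Assists: 11, 12, 15, 20, 27, 36 → 47 (differences are 1, 3, 5, … (increasing by 2 each time)).
Points goes 3, 2, 5, 7, 12, 19 → 31 (each term is the sum of the two before it).
Combining the parts gives 512 goals, 47 assists, 31 points.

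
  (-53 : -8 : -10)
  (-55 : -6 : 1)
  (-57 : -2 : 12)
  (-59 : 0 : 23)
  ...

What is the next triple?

First slot — −2 each step: -53, -55, -57, -59 → -61.
Second slot: alternating steps +2, +4, +2, +4, …, so -8, -6, -2, 0 → 4.
Third slot goes -10, 1, 12, 23 → 34 (+11 each step).
So the next triple is (-61 : 4 : 34).

(-61 : 4 : 34)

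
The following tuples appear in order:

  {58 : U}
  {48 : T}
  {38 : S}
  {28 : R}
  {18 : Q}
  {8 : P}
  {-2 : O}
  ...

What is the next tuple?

For the first part, −10 each step: 58, 48, 38, 28, 18, 8, -2 → -12.
Letter — letters move back 1 place in the alphabet: U, T, S, R, Q, P, O → N.
So the next tuple is {-12 : N}.

{-12 : N}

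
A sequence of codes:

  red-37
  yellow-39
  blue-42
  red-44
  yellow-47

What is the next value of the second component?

49

Second component: alternating steps +2, +3, +2, +3, …, so 37, 39, 42, 44, 47 → 49.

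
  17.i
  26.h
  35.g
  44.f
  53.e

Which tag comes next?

62.d

First component: +9 each step, so 17, 26, 35, 44, 53 → 62.
Letter: i, h, g, f, e → d (letters move back 1 place in the alphabet).
Combining the parts gives 62.d.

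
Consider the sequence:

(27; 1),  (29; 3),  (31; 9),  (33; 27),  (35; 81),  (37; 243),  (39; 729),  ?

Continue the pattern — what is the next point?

First value: +2 each step, so 27, 29, 31, 33, 35, 37, 39 → 41.
Second value: ×3 each step, so 1, 3, 9, 27, 81, 243, 729 → 2187.
So the next point is (41; 2187).

(41; 2187)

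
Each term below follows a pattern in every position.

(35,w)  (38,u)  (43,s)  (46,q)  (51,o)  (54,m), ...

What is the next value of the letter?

k

For the letter, letters move back 2 places in the alphabet: w, u, s, q, o, m → k.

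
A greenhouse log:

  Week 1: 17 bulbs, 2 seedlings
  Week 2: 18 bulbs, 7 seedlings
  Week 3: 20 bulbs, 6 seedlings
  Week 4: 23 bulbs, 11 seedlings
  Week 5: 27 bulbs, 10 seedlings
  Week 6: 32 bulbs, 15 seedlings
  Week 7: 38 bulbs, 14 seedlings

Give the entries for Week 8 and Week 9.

45 bulbs, 19 seedlings; 53 bulbs, 18 seedlings

For the bulbs, differences are 1, 2, 3, … (increasing by 1 each time): 17, 18, 20, 23, 27, 32, 38 → 45 → 53.
For the seedlings, alternating steps +5, −1, +5, −1, …: 2, 7, 6, 11, 10, 15, 14 → 19 → 18.
So the next two records are 45 bulbs, 19 seedlings and 53 bulbs, 18 seedlings.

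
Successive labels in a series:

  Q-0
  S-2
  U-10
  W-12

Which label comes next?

Y-20

For the letter, letters move forward 2 places in the alphabet: Q, S, U, W → Y.
Second component — alternating steps +2, +8, +2, +8, …: 0, 2, 10, 12 → 20.
So the next label is Y-20.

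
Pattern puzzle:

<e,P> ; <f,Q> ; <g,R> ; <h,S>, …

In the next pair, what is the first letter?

i

First letter: letters move forward 1 place in the alphabet; e, f, g, h → i.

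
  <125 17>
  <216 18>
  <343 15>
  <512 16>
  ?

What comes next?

First coordinate goes 125, 216, 343, 512 → 729 (perfect cubes: 5³, 6³, 7³, …).
For the second coordinate, alternating steps +1, −3, +1, −3, …: 17, 18, 15, 16 → 13.
Combining the parts gives <729 13>.

<729 13>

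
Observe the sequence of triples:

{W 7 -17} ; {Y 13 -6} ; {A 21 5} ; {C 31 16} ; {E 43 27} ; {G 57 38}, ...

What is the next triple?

{I 73 49}

Letter — letters move forward 2 places in the alphabet, wrapping Z→A: W, Y, A, C, E, G → I.
Second slot: differences are 6, 8, 10, … (increasing by 2 each time), so 7, 13, 21, 31, 43, 57 → 73.
Third slot: +11 each step, so -17, -6, 5, 16, 27, 38 → 49.
Combining the parts gives {I 73 49}.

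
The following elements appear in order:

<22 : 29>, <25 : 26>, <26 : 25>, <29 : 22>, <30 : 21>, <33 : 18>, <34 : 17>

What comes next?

<37 : 14>

First entry: alternating steps +3, +1, +3, +1, …; 22, 25, 26, 29, 30, 33, 34 → 37.
Second entry goes 29, 26, 25, 22, 21, 18, 17 → 14 (together with the first entry always sums to 51).
Putting it together: <37 : 14>.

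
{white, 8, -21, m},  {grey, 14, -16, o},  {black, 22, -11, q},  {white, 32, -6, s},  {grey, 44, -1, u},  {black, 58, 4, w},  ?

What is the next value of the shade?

white

Shade: repeats white → grey → black, so white, grey, black, white, grey, black → white.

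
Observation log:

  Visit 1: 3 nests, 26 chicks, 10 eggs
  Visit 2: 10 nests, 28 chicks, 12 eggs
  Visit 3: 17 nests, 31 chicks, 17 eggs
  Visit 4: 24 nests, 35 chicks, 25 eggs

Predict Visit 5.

31 nests, 40 chicks, 36 eggs

Nests: +7 each step, so 3, 10, 17, 24 → 31.
Chicks: differences are 2, 3, 4, … (increasing by 1 each time); 26, 28, 31, 35 → 40.
Eggs: differences are 2, 5, 8, … (increasing by 3 each time); 10, 12, 17, 25 → 36.
So the next line is 31 nests, 40 chicks, 36 eggs.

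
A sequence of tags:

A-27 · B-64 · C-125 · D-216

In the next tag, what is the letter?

E

Letter — letters move forward 1 place in the alphabet: A, B, C, D → E.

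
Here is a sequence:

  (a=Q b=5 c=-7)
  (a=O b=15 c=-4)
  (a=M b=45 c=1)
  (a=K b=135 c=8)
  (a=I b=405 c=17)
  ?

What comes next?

A: Q, O, M, K, I → G (letters move back 2 places in the alphabet).
B: 5, 15, 45, 135, 405 → 1215 (×3 each step).
C: -7, -4, 1, 8, 17 → 28 (differences are 3, 5, 7, … (increasing by 2 each time)).
Combining the parts gives (a=G b=1215 c=28).

(a=G b=1215 c=28)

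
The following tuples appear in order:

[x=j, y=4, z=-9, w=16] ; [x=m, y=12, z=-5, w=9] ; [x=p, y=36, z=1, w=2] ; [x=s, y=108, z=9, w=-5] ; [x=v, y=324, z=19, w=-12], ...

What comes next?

[x=y, y=972, z=31, w=-19]

X: letters move forward 3 places in the alphabet; j, m, p, s, v → y.
Y goes 4, 12, 36, 108, 324 → 972 (×3 each step).
Z: differences are 4, 6, 8, … (increasing by 2 each time); -9, -5, 1, 9, 19 → 31.
W: 16, 9, 2, -5, -12 → -19 (−7 each step).
Putting it together: [x=y, y=972, z=31, w=-19].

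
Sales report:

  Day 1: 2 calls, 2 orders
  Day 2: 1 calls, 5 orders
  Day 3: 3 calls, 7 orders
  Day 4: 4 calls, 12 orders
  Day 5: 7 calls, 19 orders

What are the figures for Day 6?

11 calls, 31 orders

Calls: 2, 1, 3, 4, 7 → 11 (each term is the sum of the two before it).
Orders goes 2, 5, 7, 12, 19 → 31 (each term is the sum of the two before it).
So the next row is 11 calls, 31 orders.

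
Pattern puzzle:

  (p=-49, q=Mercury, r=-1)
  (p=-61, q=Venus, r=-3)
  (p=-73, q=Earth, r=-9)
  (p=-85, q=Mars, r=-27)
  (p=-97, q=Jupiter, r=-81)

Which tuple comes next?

(p=-109, q=Saturn, r=-243)

P: -49, -61, -73, -85, -97 → -109 (−12 each step).
Q: Mercury, Venus, Earth, Mars, Jupiter → Saturn (runs through the planets Mercury→Neptune).
R: ×3 each step, so -1, -3, -9, -27, -81 → -243.
Putting it together: (p=-109, q=Saturn, r=-243).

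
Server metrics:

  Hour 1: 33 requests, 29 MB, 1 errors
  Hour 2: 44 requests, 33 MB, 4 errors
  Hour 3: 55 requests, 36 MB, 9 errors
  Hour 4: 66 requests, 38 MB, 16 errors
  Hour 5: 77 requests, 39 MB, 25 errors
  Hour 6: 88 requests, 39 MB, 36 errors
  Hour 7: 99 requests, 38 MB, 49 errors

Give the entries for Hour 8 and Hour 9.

For the requests, +11 each step: 33, 44, 55, 66, 77, 88, 99 → 110 → 121.
MB: differences are 4, 3, 2, … (decreasing by 1 each time), so 29, 33, 36, 38, 39, 39, 38 → 36 → 33.
For the errors, perfect squares: 1², 2², 3², …: 1, 4, 9, 16, 25, 36, 49 → 64 → 81.
Putting the parts together: 110 requests, 36 MB, 64 errors and then 121 requests, 33 MB, 81 errors.

110 requests, 36 MB, 64 errors; 121 requests, 33 MB, 81 errors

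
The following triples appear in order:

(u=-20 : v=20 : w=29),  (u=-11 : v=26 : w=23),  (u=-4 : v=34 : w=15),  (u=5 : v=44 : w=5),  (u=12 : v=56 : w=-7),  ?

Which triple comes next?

U — alternating steps +9, +7, +9, +7, …: -20, -11, -4, 5, 12 → 21.
V — differences are 6, 8, 10, … (increasing by 2 each time): 20, 26, 34, 44, 56 → 70.
For the w, together with the v always sums to 49: 29, 23, 15, 5, -7 → -21.
So the next triple is (u=21 : v=70 : w=-21).

(u=21 : v=70 : w=-21)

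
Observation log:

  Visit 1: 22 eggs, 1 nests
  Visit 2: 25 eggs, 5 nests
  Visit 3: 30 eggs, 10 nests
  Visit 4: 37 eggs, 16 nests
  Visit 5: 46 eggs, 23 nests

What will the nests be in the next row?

31

Eggs: differences are 3, 5, 7, … (increasing by 2 each time); 22, 25, 30, 37, 46 → 57.
Nests: differences are 4, 5, 6, … (increasing by 1 each time); 1, 5, 10, 16, 23 → 31.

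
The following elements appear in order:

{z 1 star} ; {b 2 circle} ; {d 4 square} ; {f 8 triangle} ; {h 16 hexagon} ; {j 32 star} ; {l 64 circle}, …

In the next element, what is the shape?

Shape: repeats star → circle → square → triangle → hexagon; star, circle, square, triangle, hexagon, star, circle → square.

square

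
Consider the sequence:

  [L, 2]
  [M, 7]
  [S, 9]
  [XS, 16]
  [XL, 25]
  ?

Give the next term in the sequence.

Size: L, M, S, XS, XL → L (runs backward through clothing sizes XS→XL).
For the second slot, each term is the sum of the two before it: 2, 7, 9, 16, 25 → 41.
So the next term is [L, 41].

[L, 41]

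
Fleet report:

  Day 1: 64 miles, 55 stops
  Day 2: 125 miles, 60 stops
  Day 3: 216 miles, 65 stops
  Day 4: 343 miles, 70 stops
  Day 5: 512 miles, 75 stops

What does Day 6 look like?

Miles goes 64, 125, 216, 343, 512 → 729 (perfect cubes: 4³, 5³, 6³, …).
Stops: +5 each step, so 55, 60, 65, 70, 75 → 80.
So the next line is 729 miles, 80 stops.

729 miles, 80 stops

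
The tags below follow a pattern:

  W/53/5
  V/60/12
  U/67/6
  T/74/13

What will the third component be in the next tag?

7

Third component: 5, 12, 6, 13 → 7 (alternating steps +7, −6, +7, −6, …).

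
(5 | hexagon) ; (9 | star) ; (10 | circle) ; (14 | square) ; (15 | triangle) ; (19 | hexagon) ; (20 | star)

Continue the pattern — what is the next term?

For the first value, alternating steps +4, +1, +4, +1, …: 5, 9, 10, 14, 15, 19, 20 → 24.
Shape goes hexagon, star, circle, square, triangle, hexagon, star → circle (repeats hexagon → star → circle → square → triangle).
Putting it together: (24 | circle).

(24 | circle)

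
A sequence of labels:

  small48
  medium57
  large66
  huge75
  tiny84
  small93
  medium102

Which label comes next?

large111

Size: repeats small → medium → large → huge → tiny; small, medium, large, huge, tiny, small, medium → large.
Second component: +9 each step, so 48, 57, 66, 75, 84, 93, 102 → 111.
So the next label is large111.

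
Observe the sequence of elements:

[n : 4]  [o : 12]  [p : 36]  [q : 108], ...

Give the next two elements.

[r : 324], [s : 972]

Letter: letters move forward 1 place in the alphabet, so n, o, p, q → r → s.
Second value — ×3 each step: 4, 12, 36, 108 → 324 → 972.
Putting the parts together: [r : 324] and then [s : 972].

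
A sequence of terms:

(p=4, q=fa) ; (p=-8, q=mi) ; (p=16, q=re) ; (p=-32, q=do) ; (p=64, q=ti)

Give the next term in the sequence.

P: ×(-2) each step; 4, -8, 16, -32, 64 → -128.
Q: fa, mi, re, do, ti → la (runs backward through the solfège scale do→ti).
Putting it together: (p=-128, q=la).

(p=-128, q=la)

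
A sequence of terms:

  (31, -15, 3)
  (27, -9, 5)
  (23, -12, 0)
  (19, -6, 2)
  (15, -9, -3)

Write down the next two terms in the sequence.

First coordinate: −4 each step; 31, 27, 23, 19, 15 → 11 → 7.
Second coordinate — alternating steps +6, −3, +6, −3, …: -15, -9, -12, -6, -9 → -3 → -6.
Third coordinate — alternating steps +2, −5, +2, −5, …: 3, 5, 0, 2, -3 → -1 → -6.
Putting the parts together: (11, -3, -1) and then (7, -6, -6).

(11, -3, -1), (7, -6, -6)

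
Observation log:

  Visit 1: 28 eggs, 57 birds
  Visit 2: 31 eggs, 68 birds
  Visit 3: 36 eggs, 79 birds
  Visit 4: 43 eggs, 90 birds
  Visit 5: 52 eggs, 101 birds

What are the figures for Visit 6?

63 eggs, 112 birds

Eggs: differences are 3, 5, 7, … (increasing by 2 each time), so 28, 31, 36, 43, 52 → 63.
Birds: 57, 68, 79, 90, 101 → 112 (+11 each step).
So the next line is 63 eggs, 112 birds.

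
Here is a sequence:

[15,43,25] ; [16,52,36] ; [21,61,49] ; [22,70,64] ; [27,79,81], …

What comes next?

First value: 15, 16, 21, 22, 27 → 28 (alternating steps +1, +5, +1, +5, …).
Second value: +9 each step; 43, 52, 61, 70, 79 → 88.
Third value: perfect squares: 5², 6², 7², …, so 25, 36, 49, 64, 81 → 100.
Combining the parts gives [28,88,100].

[28,88,100]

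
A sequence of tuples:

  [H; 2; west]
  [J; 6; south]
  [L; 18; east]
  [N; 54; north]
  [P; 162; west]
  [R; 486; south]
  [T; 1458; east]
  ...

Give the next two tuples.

[V; 4374; north], [X; 13122; west]

Letter: H, J, L, N, P, R, T → V → X (letters move forward 2 places in the alphabet).
Second entry: ×3 each step; 2, 6, 18, 54, 162, 486, 1458 → 4374 → 13122.
Direction — repeats west → south → east → north: west, south, east, north, west, south, east → north → west.
So the next two tuples are [V; 4374; north] and [X; 13122; west].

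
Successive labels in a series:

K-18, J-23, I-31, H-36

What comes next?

G-44

Letter goes K, J, I, H → G (letters move back 1 place in the alphabet).
Second component: alternating steps +5, +8, +5, +8, …, so 18, 23, 31, 36 → 44.
So the next label is G-44.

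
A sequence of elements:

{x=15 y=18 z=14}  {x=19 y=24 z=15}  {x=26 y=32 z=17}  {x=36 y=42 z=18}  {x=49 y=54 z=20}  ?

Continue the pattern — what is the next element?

{x=65 y=68 z=21}

X — differences are 4, 7, 10, … (increasing by 3 each time): 15, 19, 26, 36, 49 → 65.
Y: 18, 24, 32, 42, 54 → 68 (differences are 6, 8, 10, … (increasing by 2 each time)).
Z: alternating steps +1, +2, +1, +2, …; 14, 15, 17, 18, 20 → 21.
So the next element is {x=65 y=68 z=21}.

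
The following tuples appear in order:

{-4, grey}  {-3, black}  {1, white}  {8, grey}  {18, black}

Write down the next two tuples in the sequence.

{31, white}, {47, grey}

First coordinate: differences are 1, 4, 7, … (increasing by 3 each time), so -4, -3, 1, 8, 18 → 31 → 47.
Shade: repeats grey → black → white; grey, black, white, grey, black → white → grey.
So the next two tuples are {31, white} and {47, grey}.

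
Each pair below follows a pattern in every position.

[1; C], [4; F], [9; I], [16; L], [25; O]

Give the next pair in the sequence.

First part: 1, 4, 9, 16, 25 → 36 (perfect squares: 1², 2², 3², …).
Letter goes C, F, I, L, O → R (letters move forward 3 places in the alphabet).
Putting it together: [36; R].

[36; R]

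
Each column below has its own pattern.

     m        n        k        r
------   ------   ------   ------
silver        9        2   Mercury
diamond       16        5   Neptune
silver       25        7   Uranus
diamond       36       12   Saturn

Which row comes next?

Column m: silver, diamond, silver, diamond → silver (alternates silver ↔ diamond).
Column n — perfect squares: 3², 4², 5², …: 9, 16, 25, 36 → 49.
Column k: 2, 5, 7, 12 → 19 (each term is the sum of the two before it).
For the column r, runs backward through the planets Mercury→Neptune: Mercury, Neptune, Uranus, Saturn → Jupiter.
So the next row is silver  49  19  Jupiter.

silver  49  19  Jupiter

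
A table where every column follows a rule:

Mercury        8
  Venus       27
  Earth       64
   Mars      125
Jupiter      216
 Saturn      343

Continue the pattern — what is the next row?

Uranus  512

Planet: Mercury, Venus, Earth, Mars, Jupiter, Saturn → Uranus (runs through the planets Mercury→Neptune).
Second component goes 8, 27, 64, 125, 216, 343 → 512 (perfect cubes: 2³, 3³, 4³, …).
So the next row is Uranus  512.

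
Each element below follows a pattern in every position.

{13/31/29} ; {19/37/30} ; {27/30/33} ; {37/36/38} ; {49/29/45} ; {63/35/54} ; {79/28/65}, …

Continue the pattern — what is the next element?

{97/34/78}

First slot: 13, 19, 27, 37, 49, 63, 79 → 97 (differences are 6, 8, 10, … (increasing by 2 each time)).
Second slot: 31, 37, 30, 36, 29, 35, 28 → 34 (alternating steps +6, −7, +6, −7, …).
Third slot goes 29, 30, 33, 38, 45, 54, 65 → 78 (differences are 1, 3, 5, … (increasing by 2 each time)).
Putting it together: {97/34/78}.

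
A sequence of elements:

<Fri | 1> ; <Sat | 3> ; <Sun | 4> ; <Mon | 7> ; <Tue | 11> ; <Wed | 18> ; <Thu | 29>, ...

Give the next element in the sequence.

Day: runs through the weekdays Mon→Sun, so Fri, Sat, Sun, Mon, Tue, Wed, Thu → Fri.
Second value: 1, 3, 4, 7, 11, 18, 29 → 47 (each term is the sum of the two before it).
So the next element is <Fri | 47>.

<Fri | 47>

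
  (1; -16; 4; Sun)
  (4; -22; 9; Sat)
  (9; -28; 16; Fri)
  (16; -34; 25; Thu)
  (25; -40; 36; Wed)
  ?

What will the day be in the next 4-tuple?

Tue

Day: runs backward through the weekdays Mon→Sun, so Sun, Sat, Fri, Thu, Wed → Tue.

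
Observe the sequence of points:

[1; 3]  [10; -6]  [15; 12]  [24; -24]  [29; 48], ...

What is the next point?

First coordinate goes 1, 10, 15, 24, 29 → 38 (alternating steps +9, +5, +9, +5, …).
For the second coordinate, ×(-2) each step: 3, -6, 12, -24, 48 → -96.
Combining the parts gives [38; -96].

[38; -96]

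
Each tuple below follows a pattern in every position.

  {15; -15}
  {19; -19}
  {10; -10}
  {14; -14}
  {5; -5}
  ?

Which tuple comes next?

{9; -9}

First coordinate: 15, 19, 10, 14, 5 → 9 (alternating steps +4, −9, +4, −9, …).
Second coordinate: always the negative of the first coordinate; -15, -19, -10, -14, -5 → -9.
Putting it together: {9; -9}.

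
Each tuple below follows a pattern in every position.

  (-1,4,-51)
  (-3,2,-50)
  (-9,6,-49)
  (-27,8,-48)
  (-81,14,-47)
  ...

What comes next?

For the first coordinate, ×3 each step: -1, -3, -9, -27, -81 → -243.
Second coordinate: 4, 2, 6, 8, 14 → 22 (each term is the sum of the two before it).
Third coordinate — +1 each step: -51, -50, -49, -48, -47 → -46.
Combining the parts gives (-243,22,-46).

(-243,22,-46)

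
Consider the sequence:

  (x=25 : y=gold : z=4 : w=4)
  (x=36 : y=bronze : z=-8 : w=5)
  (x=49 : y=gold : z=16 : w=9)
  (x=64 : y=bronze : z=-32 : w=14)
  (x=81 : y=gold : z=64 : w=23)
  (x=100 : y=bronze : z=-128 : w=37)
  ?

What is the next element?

X: 25, 36, 49, 64, 81, 100 → 121 (perfect squares: 5², 6², 7², …).
Y: alternates gold ↔ bronze, so gold, bronze, gold, bronze, gold, bronze → gold.
Z goes 4, -8, 16, -32, 64, -128 → 256 (×(-2) each step).
W goes 4, 5, 9, 14, 23, 37 → 60 (each term is the sum of the two before it).
Putting it together: (x=121 : y=gold : z=256 : w=60).

(x=121 : y=gold : z=256 : w=60)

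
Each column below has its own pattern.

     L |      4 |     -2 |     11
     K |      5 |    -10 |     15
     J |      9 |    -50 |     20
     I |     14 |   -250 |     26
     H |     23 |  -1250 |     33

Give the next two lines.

G  37  -6250  41; F  60  -31250  50

Letter: L, K, J, I, H → G → F (letters move back 1 place in the alphabet).
Second component — each term is the sum of the two before it: 4, 5, 9, 14, 23 → 37 → 60.
Third component — ×5 each step: -2, -10, -50, -250, -1250 → -6250 → -31250.
Fourth component: differences are 4, 5, 6, … (increasing by 1 each time); 11, 15, 20, 26, 33 → 41 → 50.
Putting the parts together: G  37  -6250  41 and then F  60  -31250  50.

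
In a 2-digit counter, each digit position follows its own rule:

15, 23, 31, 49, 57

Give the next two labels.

65 then 73

First digit: +1 each step, mod 10; 1, 2, 3, 4, 5 → 6 → 7.
Second digit goes 5, 3, 1, 9, 7 → 5 → 3 (−2 each step, mod 10).
Putting the parts together: 65 and then 73.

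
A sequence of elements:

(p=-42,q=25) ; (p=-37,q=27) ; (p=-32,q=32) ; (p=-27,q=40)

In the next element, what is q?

Q: 25, 27, 32, 40 → 51 (differences are 2, 5, 8, … (increasing by 3 each time)).

51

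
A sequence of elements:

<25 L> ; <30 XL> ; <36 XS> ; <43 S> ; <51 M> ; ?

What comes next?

First coordinate: 25, 30, 36, 43, 51 → 60 (differences are 5, 6, 7, … (increasing by 1 each time)).
Size goes L, XL, XS, S, M → L (runs through clothing sizes XS→XL).
Combining the parts gives <60 L>.

<60 L>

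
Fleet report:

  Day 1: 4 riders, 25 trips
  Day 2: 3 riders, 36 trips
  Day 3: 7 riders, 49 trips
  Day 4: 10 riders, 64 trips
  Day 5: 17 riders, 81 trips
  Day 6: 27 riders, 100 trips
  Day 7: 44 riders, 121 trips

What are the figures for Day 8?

Riders: each term is the sum of the two before it; 4, 3, 7, 10, 17, 27, 44 → 71.
Trips: perfect squares: 5², 6², 7², …; 25, 36, 49, 64, 81, 100, 121 → 144.
Putting it together: 71 riders, 144 trips.

71 riders, 144 trips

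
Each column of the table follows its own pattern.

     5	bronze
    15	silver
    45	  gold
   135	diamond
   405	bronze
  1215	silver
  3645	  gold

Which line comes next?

For the first component, ×3 each step: 5, 15, 45, 135, 405, 1215, 3645 → 10935.
For the rank, repeats bronze → silver → gold → diamond: bronze, silver, gold, diamond, bronze, silver, gold → diamond.
Combining the parts gives 10935  diamond.

10935  diamond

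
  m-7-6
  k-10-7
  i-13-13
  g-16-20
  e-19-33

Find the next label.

Letter: letters move back 2 places in the alphabet; m, k, i, g, e → c.
Second component: +3 each step, so 7, 10, 13, 16, 19 → 22.
Third component: 6, 7, 13, 20, 33 → 53 (each term is the sum of the two before it).
Putting it together: c-22-53.

c-22-53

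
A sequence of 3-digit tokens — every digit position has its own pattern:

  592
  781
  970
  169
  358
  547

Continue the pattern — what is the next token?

736

First digit — +2 each step, mod 10: 5, 7, 9, 1, 3, 5 → 7.
Second digit: 9, 8, 7, 6, 5, 4 → 3 (−1 each step, mod 10).
Third digit — −1 each step, mod 10: 2, 1, 0, 9, 8, 7 → 6.
Putting it together: 736.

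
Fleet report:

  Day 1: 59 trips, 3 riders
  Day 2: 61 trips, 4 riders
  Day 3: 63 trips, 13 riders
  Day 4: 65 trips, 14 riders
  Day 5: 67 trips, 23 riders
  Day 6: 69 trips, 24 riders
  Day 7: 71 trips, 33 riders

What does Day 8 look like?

73 trips, 34 riders

Trips goes 59, 61, 63, 65, 67, 69, 71 → 73 (+2 each step).
Riders — alternating steps +1, +9, +1, +9, …: 3, 4, 13, 14, 23, 24, 33 → 34.
Combining the parts gives 73 trips, 34 riders.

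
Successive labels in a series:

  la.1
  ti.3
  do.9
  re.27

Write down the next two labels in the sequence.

Note — runs through the solfège scale do→ti: la, ti, do, re → mi → fa.
Second component: ×3 each step, so 1, 3, 9, 27 → 81 → 243.
So the next two labels are mi.81 and fa.243.

mi.81, fa.243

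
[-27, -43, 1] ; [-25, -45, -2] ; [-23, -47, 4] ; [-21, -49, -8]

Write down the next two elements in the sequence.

For the first component, +2 each step: -27, -25, -23, -21 → -19 → -17.
Second component: −2 each step; -43, -45, -47, -49 → -51 → -53.
Third component: ×(-2) each step, so 1, -2, 4, -8 → 16 → -32.
Putting the parts together: [-19, -51, 16] and then [-17, -53, -32].

[-19, -51, 16], [-17, -53, -32]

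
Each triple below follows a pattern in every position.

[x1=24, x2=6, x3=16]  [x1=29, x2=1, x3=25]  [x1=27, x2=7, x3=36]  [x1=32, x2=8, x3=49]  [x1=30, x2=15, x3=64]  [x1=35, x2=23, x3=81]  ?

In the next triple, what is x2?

38

For the x2, each term is the sum of the two before it: 6, 1, 7, 8, 15, 23 → 38.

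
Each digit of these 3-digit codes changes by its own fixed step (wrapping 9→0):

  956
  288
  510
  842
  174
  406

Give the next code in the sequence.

First digit: +3 each step, mod 10, so 9, 2, 5, 8, 1, 4 → 7.
Second digit: +3 each step, mod 10, so 5, 8, 1, 4, 7, 0 → 3.
Third digit goes 6, 8, 0, 2, 4, 6 → 8 (+2 each step, mod 10).
Combining the parts gives 738.

738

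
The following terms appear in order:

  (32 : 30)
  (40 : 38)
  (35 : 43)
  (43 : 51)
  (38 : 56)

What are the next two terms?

First slot — alternating steps +8, −5, +8, −5, …: 32, 40, 35, 43, 38 → 46 → 41.
Second slot goes 30, 38, 43, 51, 56 → 64 → 69 (alternating steps +8, +5, +8, +5, …).
So the next two terms are (46 : 64) and (41 : 69).

(46 : 64), (41 : 69)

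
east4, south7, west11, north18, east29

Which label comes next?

For the direction, repeats east → south → west → north: east, south, west, north, east → south.
For the second component, each term is the sum of the two before it: 4, 7, 11, 18, 29 → 47.
So the next label is south47.

south47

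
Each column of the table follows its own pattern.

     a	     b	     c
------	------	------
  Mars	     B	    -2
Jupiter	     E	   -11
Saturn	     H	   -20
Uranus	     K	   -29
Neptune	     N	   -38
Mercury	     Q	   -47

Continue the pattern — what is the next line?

Column a: Mars, Jupiter, Saturn, Uranus, Neptune, Mercury → Venus (runs through the planets Mercury→Neptune).
For the column b, letters move forward 3 places in the alphabet: B, E, H, K, N, Q → T.
Column c goes -2, -11, -20, -29, -38, -47 → -56 (−9 each step).
Putting it together: Venus  T  -56.

Venus  T  -56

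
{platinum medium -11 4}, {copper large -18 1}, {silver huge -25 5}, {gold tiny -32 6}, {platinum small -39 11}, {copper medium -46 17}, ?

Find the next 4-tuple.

Metal — repeats platinum → copper → silver → gold: platinum, copper, silver, gold, platinum, copper → silver.
Size: medium, large, huge, tiny, small, medium → large (repeats medium → large → huge → tiny → small).
Third entry — −7 each step: -11, -18, -25, -32, -39, -46 → -53.
For the fourth entry, each term is the sum of the two before it: 4, 1, 5, 6, 11, 17 → 28.
Putting it together: {silver large -53 28}.

{silver large -53 28}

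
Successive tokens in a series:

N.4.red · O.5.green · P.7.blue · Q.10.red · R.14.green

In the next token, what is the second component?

Second component: differences are 1, 2, 3, … (increasing by 1 each time), so 4, 5, 7, 10, 14 → 19.

19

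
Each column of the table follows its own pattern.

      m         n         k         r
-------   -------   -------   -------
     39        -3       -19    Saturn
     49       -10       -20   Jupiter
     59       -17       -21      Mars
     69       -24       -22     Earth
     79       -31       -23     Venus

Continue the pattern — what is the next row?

Column m: +10 each step; 39, 49, 59, 69, 79 → 89.
Column n — −7 each step: -3, -10, -17, -24, -31 → -38.
Column k goes -19, -20, -21, -22, -23 → -24 (−1 each step).
Column r — runs backward through the planets Mercury→Neptune: Saturn, Jupiter, Mars, Earth, Venus → Mercury.
Combining the parts gives 89  -38  -24  Mercury.

89  -38  -24  Mercury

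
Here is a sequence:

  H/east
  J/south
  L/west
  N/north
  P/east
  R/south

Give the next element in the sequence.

T/west

Letter: letters move forward 2 places in the alphabet, so H, J, L, N, P, R → T.
Direction: east, south, west, north, east, south → west (repeats east → south → west → north).
Putting it together: T/west.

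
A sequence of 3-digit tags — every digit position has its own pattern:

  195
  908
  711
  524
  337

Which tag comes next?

First digit — −2 each step, mod 10: 1, 9, 7, 5, 3 → 1.
Second digit — +1 each step, mod 10: 9, 0, 1, 2, 3 → 4.
Third digit goes 5, 8, 1, 4, 7 → 0 (+3 each step, mod 10).
Combining the parts gives 140.

140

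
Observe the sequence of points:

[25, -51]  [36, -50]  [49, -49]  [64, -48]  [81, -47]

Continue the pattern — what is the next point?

First value goes 25, 36, 49, 64, 81 → 100 (perfect squares: 5², 6², 7², …).
Second value: -51, -50, -49, -48, -47 → -46 (+1 each step).
So the next point is [100, -46].

[100, -46]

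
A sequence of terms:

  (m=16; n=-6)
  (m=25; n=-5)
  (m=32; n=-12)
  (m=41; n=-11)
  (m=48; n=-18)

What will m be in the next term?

57

M: alternating steps +9, +7, +9, +7, …; 16, 25, 32, 41, 48 → 57.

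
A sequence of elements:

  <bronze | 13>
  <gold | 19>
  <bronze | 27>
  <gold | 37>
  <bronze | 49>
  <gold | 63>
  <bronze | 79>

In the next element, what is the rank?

Rank goes bronze, gold, bronze, gold, bronze, gold, bronze → gold (alternates bronze ↔ gold).

gold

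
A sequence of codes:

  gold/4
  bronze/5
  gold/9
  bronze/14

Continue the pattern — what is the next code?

For the rank, alternates gold ↔ bronze: gold, bronze, gold, bronze → gold.
Second component: 4, 5, 9, 14 → 23 (each term is the sum of the two before it).
Combining the parts gives gold/23.

gold/23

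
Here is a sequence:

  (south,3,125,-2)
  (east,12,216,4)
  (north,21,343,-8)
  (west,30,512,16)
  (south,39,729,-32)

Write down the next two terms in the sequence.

Direction: repeats south → east → north → west, so south, east, north, west, south → east → north.
Second component goes 3, 12, 21, 30, 39 → 48 → 57 (+9 each step).
Third component — perfect cubes: 5³, 6³, 7³, …: 125, 216, 343, 512, 729 → 1000 → 1331.
Fourth component goes -2, 4, -8, 16, -32 → 64 → -128 (×(-2) each step).
So the next two terms are (east,48,1000,64) and (north,57,1331,-128).

(east,48,1000,64), (north,57,1331,-128)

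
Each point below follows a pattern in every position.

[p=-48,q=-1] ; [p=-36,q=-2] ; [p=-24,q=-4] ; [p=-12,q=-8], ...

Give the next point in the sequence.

For the p, +12 each step: -48, -36, -24, -12 → 0.
Q goes -1, -2, -4, -8 → -16 (×2 each step).
So the next point is [p=0,q=-16].

[p=0,q=-16]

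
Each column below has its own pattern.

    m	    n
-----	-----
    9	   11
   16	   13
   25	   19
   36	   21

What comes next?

49  27

For the column m, perfect squares: 3², 4², 5², …: 9, 16, 25, 36 → 49.
Column n: alternating steps +2, +6, +2, +6, …, so 11, 13, 19, 21 → 27.
So the next row is 49  27.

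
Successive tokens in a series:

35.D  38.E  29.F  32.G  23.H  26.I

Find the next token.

17.J

First component: 35, 38, 29, 32, 23, 26 → 17 (alternating steps +3, −9, +3, −9, …).
Letter — letters move forward 1 place in the alphabet: D, E, F, G, H, I → J.
So the next token is 17.J.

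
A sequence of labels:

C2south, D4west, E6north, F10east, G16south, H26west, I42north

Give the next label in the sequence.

J68east

Letter: C, D, E, F, G, H, I → J (letters move forward 1 place in the alphabet).
Second component: each term is the sum of the two before it; 2, 4, 6, 10, 16, 26, 42 → 68.
Direction — repeats south → west → north → east: south, west, north, east, south, west, north → east.
So the next label is J68east.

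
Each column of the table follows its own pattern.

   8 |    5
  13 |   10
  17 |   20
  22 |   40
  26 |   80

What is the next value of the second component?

First component: alternating steps +5, +4, +5, +4, …; 8, 13, 17, 22, 26 → 31.
Second component goes 5, 10, 20, 40, 80 → 160 (×2 each step).

160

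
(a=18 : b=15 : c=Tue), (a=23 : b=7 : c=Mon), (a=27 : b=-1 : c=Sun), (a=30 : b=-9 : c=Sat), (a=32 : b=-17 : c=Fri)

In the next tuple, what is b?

For the b, −8 each step: 15, 7, -1, -9, -17 → -25.

-25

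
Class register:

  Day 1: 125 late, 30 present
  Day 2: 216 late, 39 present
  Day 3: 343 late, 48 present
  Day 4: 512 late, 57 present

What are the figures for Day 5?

729 late, 66 present

Late goes 125, 216, 343, 512 → 729 (perfect cubes: 5³, 6³, 7³, …).
Present goes 30, 39, 48, 57 → 66 (+9 each step).
So the next record is 729 late, 66 present.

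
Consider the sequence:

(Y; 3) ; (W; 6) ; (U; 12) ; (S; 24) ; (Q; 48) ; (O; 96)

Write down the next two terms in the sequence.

(M; 192), (K; 384)

Letter — letters move back 2 places in the alphabet: Y, W, U, S, Q, O → M → K.
Second slot: 3, 6, 12, 24, 48, 96 → 192 → 384 (×2 each step).
Putting the parts together: (M; 192) and then (K; 384).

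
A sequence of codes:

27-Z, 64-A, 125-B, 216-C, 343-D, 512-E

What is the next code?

729-F

First component goes 27, 64, 125, 216, 343, 512 → 729 (perfect cubes: 3³, 4³, 5³, …).
Letter goes Z, A, B, C, D, E → F (letters move forward 1 place in the alphabet, wrapping Z→A).
Putting it together: 729-F.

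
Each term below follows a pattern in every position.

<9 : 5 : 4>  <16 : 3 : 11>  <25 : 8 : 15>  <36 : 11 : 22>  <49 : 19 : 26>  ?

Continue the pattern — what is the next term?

<64 : 30 : 33>

First slot — perfect squares: 3², 4², 5², …: 9, 16, 25, 36, 49 → 64.
Second slot goes 5, 3, 8, 11, 19 → 30 (each term is the sum of the two before it).
For the third slot, alternating steps +7, +4, +7, +4, …: 4, 11, 15, 22, 26 → 33.
So the next term is <64 : 30 : 33>.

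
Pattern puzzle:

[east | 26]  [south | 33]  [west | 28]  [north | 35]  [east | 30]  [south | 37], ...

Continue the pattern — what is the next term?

Direction: repeats east → south → west → north; east, south, west, north, east, south → west.
Second coordinate: alternating steps +7, −5, +7, −5, …; 26, 33, 28, 35, 30, 37 → 32.
Putting it together: [west | 32].

[west | 32]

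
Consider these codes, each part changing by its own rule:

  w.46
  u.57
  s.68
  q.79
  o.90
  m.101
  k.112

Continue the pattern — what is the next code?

Letter: w, u, s, q, o, m, k → i (letters move back 2 places in the alphabet).
Second component: 46, 57, 68, 79, 90, 101, 112 → 123 (+11 each step).
Combining the parts gives i.123.

i.123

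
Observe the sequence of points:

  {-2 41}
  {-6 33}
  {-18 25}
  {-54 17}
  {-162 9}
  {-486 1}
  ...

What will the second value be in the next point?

Second value goes 41, 33, 25, 17, 9, 1 → -7 (−8 each step).

-7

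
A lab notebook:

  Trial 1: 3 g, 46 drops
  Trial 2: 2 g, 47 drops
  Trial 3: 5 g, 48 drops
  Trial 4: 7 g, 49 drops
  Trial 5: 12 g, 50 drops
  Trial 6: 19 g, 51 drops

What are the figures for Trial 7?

31 g, 52 drops

G: each term is the sum of the two before it; 3, 2, 5, 7, 12, 19 → 31.
Drops: +1 each step, so 46, 47, 48, 49, 50, 51 → 52.
Combining the parts gives 31 g, 52 drops.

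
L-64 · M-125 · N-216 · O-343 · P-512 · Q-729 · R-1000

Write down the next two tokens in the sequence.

S-1331 then T-1728

Letter goes L, M, N, O, P, Q, R → S → T (letters move forward 1 place in the alphabet).
For the second component, perfect cubes: 4³, 5³, 6³, …: 64, 125, 216, 343, 512, 729, 1000 → 1331 → 1728.
So the next two tokens are S-1331 and T-1728.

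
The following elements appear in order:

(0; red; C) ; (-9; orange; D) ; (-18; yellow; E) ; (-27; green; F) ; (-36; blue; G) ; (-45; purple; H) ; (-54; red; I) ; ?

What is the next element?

First entry: 0, -9, -18, -27, -36, -45, -54 → -63 (−9 each step).
Colour: repeats red → orange → yellow → green → blue → purple, so red, orange, yellow, green, blue, purple, red → orange.
Letter: letters move forward 1 place in the alphabet, so C, D, E, F, G, H, I → J.
So the next element is (-63; orange; J).

(-63; orange; J)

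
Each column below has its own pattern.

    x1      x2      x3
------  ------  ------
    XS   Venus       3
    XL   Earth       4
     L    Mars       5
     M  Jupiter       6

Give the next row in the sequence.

S  Saturn  7

Column x1: runs backward through clothing sizes XS→XL; XS, XL, L, M → S.
Column x2: runs through the planets Mercury→Neptune; Venus, Earth, Mars, Jupiter → Saturn.
For the column x3, +1 each step: 3, 4, 5, 6 → 7.
Putting it together: S  Saturn  7.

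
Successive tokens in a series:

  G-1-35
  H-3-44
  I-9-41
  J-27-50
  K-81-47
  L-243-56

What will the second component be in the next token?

Second component goes 1, 3, 9, 27, 81, 243 → 729 (×3 each step).

729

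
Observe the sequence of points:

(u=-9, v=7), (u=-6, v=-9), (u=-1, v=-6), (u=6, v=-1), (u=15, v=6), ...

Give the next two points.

U: -9, -6, -1, 6, 15 → 26 → 39 (differences are 3, 5, 7, … (increasing by 2 each time)).
V — always the previous value of the u: 7, -9, -6, -1, 6 → 15 → 26.
Putting the parts together: (u=26, v=15) and then (u=39, v=26).

(u=26, v=15), (u=39, v=26)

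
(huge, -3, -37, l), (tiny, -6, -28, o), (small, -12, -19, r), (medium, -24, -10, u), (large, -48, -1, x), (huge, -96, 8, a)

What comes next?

(tiny, -192, 17, d)

Size — repeats huge → tiny → small → medium → large: huge, tiny, small, medium, large, huge → tiny.
Second component — ×2 each step: -3, -6, -12, -24, -48, -96 → -192.
Third component — +9 each step: -37, -28, -19, -10, -1, 8 → 17.
Letter — letters move forward 3 places in the alphabet, wrapping Z→A: l, o, r, u, x, a → d.
So the next tuple is (tiny, -192, 17, d).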